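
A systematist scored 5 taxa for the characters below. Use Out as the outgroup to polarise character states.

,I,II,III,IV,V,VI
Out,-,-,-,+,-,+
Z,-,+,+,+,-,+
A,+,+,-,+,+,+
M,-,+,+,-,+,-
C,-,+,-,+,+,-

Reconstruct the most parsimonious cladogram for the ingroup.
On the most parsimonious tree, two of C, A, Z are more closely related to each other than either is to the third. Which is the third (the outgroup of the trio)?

Z

Character polarity is set by the outgroup: the derived state is whichever differs from the outgroup's state, so for IV, VI the derived state is '-', and for the remaining characters it is '+'.
I (derived state '+') is unique to A (autapomorphy; uninformative for grouping).
II (derived state '+') is shared by all ingroup taxa — unites the whole ingroup.
III (state '+') occurs in M and Z but conflicts with the nesting implied by the other characters — most parsimoniously interpreted as homoplasy.
IV (derived state '-') is unique to M (autapomorphy; uninformative for grouping).
V: derived state '+' in A, C, and M only — synapomorphy for {A, C, M}.
Only C and M show the derived state '-' for VI, supporting them as a clade.
Most parsimonious ingroup topology: (Z,(A,(M,C))).
C and A share a more recent common ancestor with each other than either does with Z, so Z is the least closely related of the three.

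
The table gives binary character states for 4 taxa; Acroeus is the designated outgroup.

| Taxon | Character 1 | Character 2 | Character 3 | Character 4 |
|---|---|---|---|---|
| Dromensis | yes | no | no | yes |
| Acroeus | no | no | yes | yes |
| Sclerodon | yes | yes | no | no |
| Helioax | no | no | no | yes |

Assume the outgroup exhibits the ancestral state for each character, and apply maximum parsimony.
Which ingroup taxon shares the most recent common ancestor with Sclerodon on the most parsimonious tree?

Dromensis

Character polarity is set by the outgroup: the derived state is whichever differs from the outgroup's state, so for Character 3, Character 4 the derived state is 'no', and for the remaining characters it is 'yes'.
Only Dromensis and Sclerodon show the derived state 'yes' for Character 1, supporting them as a clade.
Character 2 (derived state 'yes') is unique to Sclerodon (autapomorphy; uninformative for grouping).
Character 3 (derived state 'no') is shared by all ingroup taxa — unites the whole ingroup.
Character 4: derived state 'no' in Sclerodon only — an autapomorphy, so it tells us nothing about relationships among taxa.
Most parsimonious ingroup topology: ((Sclerodon,Dromensis),Helioax).
Sclerodon and Dromensis form a cherry on this tree, so they are sister taxa.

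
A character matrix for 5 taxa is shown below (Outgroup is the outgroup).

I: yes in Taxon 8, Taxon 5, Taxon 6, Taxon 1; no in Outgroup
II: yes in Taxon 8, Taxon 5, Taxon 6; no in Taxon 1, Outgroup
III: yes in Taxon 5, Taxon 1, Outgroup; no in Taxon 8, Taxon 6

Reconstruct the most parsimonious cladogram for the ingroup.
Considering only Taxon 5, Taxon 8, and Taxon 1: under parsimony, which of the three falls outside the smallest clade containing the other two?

Taxon 1

Character polarity is set by the outgroup: the derived state is whichever differs from the outgroup's state, so for III the derived state is 'no', and for the remaining characters it is 'yes'.
All ingroup taxa share the derived state 'yes' for I; it defines the ingroup but does not resolve relationships within it.
II: derived state 'yes' in Taxon 5, Taxon 6, and Taxon 8 only — synapomorphy for {Taxon 5, Taxon 6, Taxon 8}.
Only Taxon 6 and Taxon 8 show the derived state 'no' for III, supporting them as a clade.
Most parsimonious ingroup topology: (Taxon 1,((Taxon 6,Taxon 8),Taxon 5)).
Taxon 5 and Taxon 8 share a more recent common ancestor with each other than either does with Taxon 1, so Taxon 1 is the least closely related of the three.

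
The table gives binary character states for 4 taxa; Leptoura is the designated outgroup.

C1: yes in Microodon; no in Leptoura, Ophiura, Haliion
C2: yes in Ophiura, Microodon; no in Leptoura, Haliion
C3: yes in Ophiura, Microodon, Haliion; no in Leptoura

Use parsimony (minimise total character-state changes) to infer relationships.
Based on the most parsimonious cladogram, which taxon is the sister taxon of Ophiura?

Microodon

The outgroup has state 'no' for every character, so 'yes' is the derived state throughout.
C1: derived state 'yes' in Microodon only — an autapomorphy, so it tells us nothing about relationships among taxa.
C2 (derived state 'yes') is shared by Microodon and Ophiura — a synapomorphy uniting that clade.
All ingroup taxa share the derived state 'yes' for C3; it defines the ingroup but does not resolve relationships within it.
Most parsimonious ingroup topology: ((Ophiura,Microodon),Haliion).
Ophiura and Microodon form a cherry on this tree, so they are sister taxa.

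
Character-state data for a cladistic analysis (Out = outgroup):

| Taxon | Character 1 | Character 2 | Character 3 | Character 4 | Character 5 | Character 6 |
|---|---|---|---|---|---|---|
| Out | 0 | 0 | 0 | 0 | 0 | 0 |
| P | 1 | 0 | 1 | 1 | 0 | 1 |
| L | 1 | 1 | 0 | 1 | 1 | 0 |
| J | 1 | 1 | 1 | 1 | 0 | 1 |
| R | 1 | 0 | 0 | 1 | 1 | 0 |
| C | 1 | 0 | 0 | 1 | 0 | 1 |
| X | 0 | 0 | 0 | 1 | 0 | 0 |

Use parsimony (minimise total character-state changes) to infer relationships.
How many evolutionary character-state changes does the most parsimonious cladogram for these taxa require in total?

7

The outgroup has state '0' for every character, so '1' is the derived state throughout.
Only C, J, L, P, and R show the derived state '1' for Character 1, supporting them as a clade.
Character 2 groups J and L, which is incompatible with the clades supported by the remaining characters; treating it as convergent (homoplasy) costs fewer steps than any alternative tree.
Character 3 (derived state '1') is shared by J and P — a synapomorphy uniting that clade.
Character 4 (derived state '1') is shared by all ingroup taxa — unites the whole ingroup.
Character 5: derived state '1' in L and R only — synapomorphy for {L, R}.
Only C, J, and P show the derived state '1' for Character 6, supporting them as a clade.
Most parsimonious ingroup topology: ((((P,J),C),(L,R)),X).
Changes per character on this tree: Character 1: 1; Character 2: 2; Character 3: 1; Character 4: 1; Character 5: 1; Character 6: 1.
Total = 7.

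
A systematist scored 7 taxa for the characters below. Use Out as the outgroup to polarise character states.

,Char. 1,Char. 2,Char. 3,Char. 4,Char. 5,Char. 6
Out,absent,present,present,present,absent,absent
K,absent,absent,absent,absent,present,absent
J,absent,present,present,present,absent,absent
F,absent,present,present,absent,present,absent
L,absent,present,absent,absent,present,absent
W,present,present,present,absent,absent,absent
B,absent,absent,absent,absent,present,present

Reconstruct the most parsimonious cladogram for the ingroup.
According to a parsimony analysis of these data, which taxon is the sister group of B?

Character polarity is set by the outgroup: the derived state is whichever differs from the outgroup's state, so for Char. 2, Char. 3, Char. 4 the derived state is 'absent', and for the remaining characters it is 'present'.
Char. 1 (derived state 'present') is unique to W (autapomorphy; uninformative for grouping).
Char. 2 (derived state 'absent') is shared by B and K — a synapomorphy uniting that clade.
Only B, K, and L show the derived state 'absent' for Char. 3, supporting them as a clade.
Char. 4: derived state 'absent' in B, F, K, L, and W only — synapomorphy for {B, F, K, L, W}.
Only B, F, K, and L show the derived state 'present' for Char. 5, supporting them as a clade.
Char. 6 (derived state 'present') is unique to B (autapomorphy; uninformative for grouping).
Most parsimonious ingroup topology: (((((K,B),L),F),W),J).
B and K form a cherry on this tree, so they are sister taxa.

K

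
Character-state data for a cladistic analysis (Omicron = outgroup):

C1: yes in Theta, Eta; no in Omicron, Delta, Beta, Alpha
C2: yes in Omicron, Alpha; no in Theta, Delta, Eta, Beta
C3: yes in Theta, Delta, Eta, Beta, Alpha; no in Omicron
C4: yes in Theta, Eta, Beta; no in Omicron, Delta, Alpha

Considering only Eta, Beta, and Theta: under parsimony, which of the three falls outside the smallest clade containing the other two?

Beta

Character polarity is set by the outgroup: the derived state is whichever differs from the outgroup's state, so for C2 the derived state is 'no', and for the remaining characters it is 'yes'.
C1 (derived state 'yes') is shared by Eta and Theta — a synapomorphy uniting that clade.
C2 (derived state 'no') is shared by Beta, Delta, Eta, and Theta — a synapomorphy uniting that clade.
C3 (derived state 'yes') is shared by all ingroup taxa — unites the whole ingroup.
C4: derived state 'yes' in Beta, Eta, and Theta only — synapomorphy for {Beta, Eta, Theta}.
Most parsimonious ingroup topology: ((((Theta,Eta),Beta),Delta),Alpha).
Theta and Eta share a more recent common ancestor with each other than either does with Beta, so Beta is the least closely related of the three.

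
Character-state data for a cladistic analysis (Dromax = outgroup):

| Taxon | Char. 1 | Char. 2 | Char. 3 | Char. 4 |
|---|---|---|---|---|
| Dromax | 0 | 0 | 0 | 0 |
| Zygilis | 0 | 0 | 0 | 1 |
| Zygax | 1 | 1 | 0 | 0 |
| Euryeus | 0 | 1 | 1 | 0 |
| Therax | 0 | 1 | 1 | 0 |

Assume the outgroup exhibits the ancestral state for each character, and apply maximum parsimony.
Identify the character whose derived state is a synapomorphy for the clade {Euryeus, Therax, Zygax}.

The outgroup has state '0' for every character, so '1' is the derived state throughout.
Char. 1 (derived state '1') is unique to Zygax (autapomorphy; uninformative for grouping).
Char. 2: derived state '1' in Euryeus, Therax, and Zygax only — synapomorphy for {Euryeus, Therax, Zygax}.
Only Euryeus and Therax show the derived state '1' for Char. 3, supporting them as a clade.
Char. 4: derived state '1' in Zygilis only — an autapomorphy, so it tells us nothing about relationships among taxa.
Most parsimonious ingroup topology: (Zygilis,(Zygax,(Euryeus,Therax))).
The clade {Euryeus, Therax, Zygax} is supported by Char. 2: its derived state '1' occurs in exactly those taxa and in no other taxon (including the outgroup).

Char. 2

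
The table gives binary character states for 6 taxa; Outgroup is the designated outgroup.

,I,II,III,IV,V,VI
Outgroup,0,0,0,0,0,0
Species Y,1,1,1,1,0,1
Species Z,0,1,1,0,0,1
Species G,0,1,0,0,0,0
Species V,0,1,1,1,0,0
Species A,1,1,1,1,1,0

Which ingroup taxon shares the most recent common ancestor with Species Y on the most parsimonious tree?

The outgroup has state '0' for every character, so '1' is the derived state throughout.
I: derived state '1' in Species A and Species Y only — synapomorphy for {Species A, Species Y}.
II (derived state '1') is shared by all ingroup taxa — unites the whole ingroup.
III: derived state '1' in Species A, Species V, Species Y, and Species Z only — synapomorphy for {Species A, Species V, Species Y, Species Z}.
IV: derived state '1' in Species A, Species V, and Species Y only — synapomorphy for {Species A, Species V, Species Y}.
V: derived state '1' in Species A only — an autapomorphy, so it tells us nothing about relationships among taxa.
VI (state '1') occurs in Species Y and Species Z but conflicts with the nesting implied by the other characters — most parsimoniously interpreted as homoplasy.
Most parsimonious ingroup topology: ((((Species Y,Species A),Species V),Species Z),Species G).
Species Y and Species A form a cherry on this tree, so they are sister taxa.

Species A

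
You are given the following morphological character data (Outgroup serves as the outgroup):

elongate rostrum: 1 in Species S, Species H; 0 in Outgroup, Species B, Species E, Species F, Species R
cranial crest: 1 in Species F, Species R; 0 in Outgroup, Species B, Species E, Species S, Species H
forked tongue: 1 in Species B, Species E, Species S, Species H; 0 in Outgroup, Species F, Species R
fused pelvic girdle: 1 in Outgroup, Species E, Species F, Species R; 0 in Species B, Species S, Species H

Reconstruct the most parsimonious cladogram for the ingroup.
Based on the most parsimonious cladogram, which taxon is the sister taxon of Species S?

Species H

Character polarity is set by the outgroup: the derived state is whichever differs from the outgroup's state, so for fused pelvic girdle the derived state is '0', and for the remaining characters it is '1'.
elongate rostrum: derived state '1' in Species H and Species S only — synapomorphy for {Species H, Species S}.
cranial crest (derived state '1') is shared by Species F and Species R — a synapomorphy uniting that clade.
forked tongue (derived state '1') is shared by Species B, Species E, Species H, and Species S — a synapomorphy uniting that clade.
Only Species B, Species H, and Species S show the derived state '0' for fused pelvic girdle, supporting them as a clade.
Most parsimonious ingroup topology: (((Species B,(Species S,Species H)),Species E),(Species F,Species R)).
Species S and Species H form a cherry on this tree, so they are sister taxa.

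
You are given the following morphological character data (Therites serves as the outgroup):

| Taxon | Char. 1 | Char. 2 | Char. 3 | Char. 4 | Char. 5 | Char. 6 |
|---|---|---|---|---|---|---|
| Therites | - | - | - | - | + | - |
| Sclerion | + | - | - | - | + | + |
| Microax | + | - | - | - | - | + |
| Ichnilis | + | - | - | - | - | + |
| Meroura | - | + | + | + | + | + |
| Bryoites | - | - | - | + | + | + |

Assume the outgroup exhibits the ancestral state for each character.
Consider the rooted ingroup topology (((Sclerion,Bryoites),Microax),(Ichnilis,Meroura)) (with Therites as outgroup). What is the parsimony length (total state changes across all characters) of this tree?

Map each character onto (((Sclerion,Bryoites),Microax),(Ichnilis,Meroura)) (rooted by Therites) and count the minimum state changes it requires (Fitch parsimony):
Char. 1: 3; Char. 2: 1; Char. 3: 1; Char. 4: 2; Char. 5: 2; Char. 6: 1.
Total tree length = 10.

10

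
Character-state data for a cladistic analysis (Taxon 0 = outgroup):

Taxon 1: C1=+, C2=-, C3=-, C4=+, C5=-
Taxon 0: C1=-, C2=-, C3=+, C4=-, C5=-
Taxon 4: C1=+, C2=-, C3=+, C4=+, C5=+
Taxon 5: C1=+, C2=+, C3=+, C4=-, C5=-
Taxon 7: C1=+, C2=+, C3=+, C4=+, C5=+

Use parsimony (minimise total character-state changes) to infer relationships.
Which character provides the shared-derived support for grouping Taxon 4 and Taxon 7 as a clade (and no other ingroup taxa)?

Character polarity is set by the outgroup: the derived state is whichever differs from the outgroup's state, so for C3 the derived state is '-', and for the remaining characters it is '+'.
C1 (derived state '+') is shared by all ingroup taxa — unites the whole ingroup.
C2 (state '+') occurs in Taxon 5 and Taxon 7 but conflicts with the nesting implied by the other characters — most parsimoniously interpreted as homoplasy.
C3: derived state '-' in Taxon 1 only — an autapomorphy, so it tells us nothing about relationships among taxa.
Only Taxon 1, Taxon 4, and Taxon 7 show the derived state '+' for C4, supporting them as a clade.
C5: derived state '+' in Taxon 4 and Taxon 7 only — synapomorphy for {Taxon 4, Taxon 7}.
Most parsimonious ingroup topology: ((Taxon 1,(Taxon 4,Taxon 7)),Taxon 5).
The clade {Taxon 4, Taxon 7} is supported by C5: its derived state '+' occurs in exactly those taxa and in no other taxon (including the outgroup).

C5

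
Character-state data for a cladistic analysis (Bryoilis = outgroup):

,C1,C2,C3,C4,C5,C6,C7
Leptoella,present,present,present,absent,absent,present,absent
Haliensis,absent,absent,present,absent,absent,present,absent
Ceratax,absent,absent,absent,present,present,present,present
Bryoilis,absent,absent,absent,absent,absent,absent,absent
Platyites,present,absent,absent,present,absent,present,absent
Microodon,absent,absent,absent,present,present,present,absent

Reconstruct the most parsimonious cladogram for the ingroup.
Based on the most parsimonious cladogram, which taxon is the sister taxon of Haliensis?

The outgroup has state 'absent' for every character, so 'present' is the derived state throughout.
C1 groups Leptoella and Platyites, which is incompatible with the clades supported by the remaining characters; treating it as convergent (homoplasy) costs fewer steps than any alternative tree.
C2 (derived state 'present') is unique to Leptoella (autapomorphy; uninformative for grouping).
C3: derived state 'present' in Haliensis and Leptoella only — synapomorphy for {Haliensis, Leptoella}.
C4: derived state 'present' in Ceratax, Microodon, and Platyites only — synapomorphy for {Ceratax, Microodon, Platyites}.
Only Ceratax and Microodon show the derived state 'present' for C5, supporting them as a clade.
All ingroup taxa share the derived state 'present' for C6; it defines the ingroup but does not resolve relationships within it.
C7: derived state 'present' in Ceratax only — an autapomorphy, so it tells us nothing about relationships among taxa.
Most parsimonious ingroup topology: ((Haliensis,Leptoella),(Platyites,(Microodon,Ceratax))).
Haliensis and Leptoella form a cherry on this tree, so they are sister taxa.

Leptoella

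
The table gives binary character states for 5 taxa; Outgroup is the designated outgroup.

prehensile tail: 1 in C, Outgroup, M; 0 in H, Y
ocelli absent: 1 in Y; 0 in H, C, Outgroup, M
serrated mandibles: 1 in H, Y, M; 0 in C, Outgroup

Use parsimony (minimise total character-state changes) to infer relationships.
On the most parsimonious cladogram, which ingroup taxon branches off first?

Character polarity is set by the outgroup: the derived state is whichever differs from the outgroup's state, so for prehensile tail the derived state is '0', and for the remaining characters it is '1'.
Only H and Y show the derived state '0' for prehensile tail, supporting them as a clade.
ocelli absent: derived state '1' in Y only — an autapomorphy, so it tells us nothing about relationships among taxa.
serrated mandibles (derived state '1') is shared by H, M, and Y — a synapomorphy uniting that clade.
Most parsimonious ingroup topology: (((Y,H),M),C).
C is sister to the clade containing all other ingroup taxa, so it is the earliest-diverging (most basal) ingroup lineage.

C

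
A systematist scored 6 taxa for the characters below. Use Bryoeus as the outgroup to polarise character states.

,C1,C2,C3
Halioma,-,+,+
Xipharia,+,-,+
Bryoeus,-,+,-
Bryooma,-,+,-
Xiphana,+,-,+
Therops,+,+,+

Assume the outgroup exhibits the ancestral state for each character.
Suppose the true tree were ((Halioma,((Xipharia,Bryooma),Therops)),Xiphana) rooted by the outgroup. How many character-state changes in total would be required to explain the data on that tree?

Map each character onto ((Halioma,((Xipharia,Bryooma),Therops)),Xiphana) (rooted by Bryoeus) and count the minimum state changes it requires (Fitch parsimony):
C1: 3; C2: 2; C3: 2.
Total tree length = 7.

7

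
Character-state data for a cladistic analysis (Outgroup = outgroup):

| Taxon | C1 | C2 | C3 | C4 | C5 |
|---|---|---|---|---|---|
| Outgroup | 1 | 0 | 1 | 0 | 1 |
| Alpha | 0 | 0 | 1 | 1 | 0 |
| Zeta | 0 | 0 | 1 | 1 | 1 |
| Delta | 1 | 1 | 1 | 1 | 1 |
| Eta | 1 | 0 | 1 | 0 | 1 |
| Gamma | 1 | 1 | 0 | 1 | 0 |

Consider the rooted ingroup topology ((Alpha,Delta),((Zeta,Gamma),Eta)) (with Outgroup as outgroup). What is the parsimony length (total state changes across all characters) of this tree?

9

Map each character onto ((Alpha,Delta),((Zeta,Gamma),Eta)) (rooted by Outgroup) and count the minimum state changes it requires (Fitch parsimony):
C1: 2; C2: 2; C3: 1; C4: 2; C5: 2.
Total tree length = 9.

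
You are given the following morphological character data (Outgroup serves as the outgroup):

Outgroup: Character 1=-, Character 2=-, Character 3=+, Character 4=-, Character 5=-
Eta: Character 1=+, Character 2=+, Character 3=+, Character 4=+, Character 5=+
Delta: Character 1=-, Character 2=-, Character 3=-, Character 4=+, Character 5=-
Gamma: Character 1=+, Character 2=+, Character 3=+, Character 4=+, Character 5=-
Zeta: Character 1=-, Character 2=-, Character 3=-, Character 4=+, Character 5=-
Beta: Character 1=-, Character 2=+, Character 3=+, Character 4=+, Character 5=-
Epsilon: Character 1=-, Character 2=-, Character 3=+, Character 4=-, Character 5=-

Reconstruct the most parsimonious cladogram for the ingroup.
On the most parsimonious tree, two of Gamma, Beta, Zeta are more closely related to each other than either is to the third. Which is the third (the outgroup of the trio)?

Zeta

Character polarity is set by the outgroup: the derived state is whichever differs from the outgroup's state, so for Character 3 the derived state is '-', and for the remaining characters it is '+'.
Character 1 (derived state '+') is shared by Eta and Gamma — a synapomorphy uniting that clade.
Character 2 (derived state '+') is shared by Beta, Eta, and Gamma — a synapomorphy uniting that clade.
Only Delta and Zeta show the derived state '-' for Character 3, supporting them as a clade.
Only Beta, Delta, Eta, Gamma, and Zeta show the derived state '+' for Character 4, supporting them as a clade.
Character 5: derived state '+' in Eta only — an autapomorphy, so it tells us nothing about relationships among taxa.
Most parsimonious ingroup topology: ((((Eta,Gamma),Beta),(Delta,Zeta)),Epsilon).
Gamma and Beta share a more recent common ancestor with each other than either does with Zeta, so Zeta is the least closely related of the three.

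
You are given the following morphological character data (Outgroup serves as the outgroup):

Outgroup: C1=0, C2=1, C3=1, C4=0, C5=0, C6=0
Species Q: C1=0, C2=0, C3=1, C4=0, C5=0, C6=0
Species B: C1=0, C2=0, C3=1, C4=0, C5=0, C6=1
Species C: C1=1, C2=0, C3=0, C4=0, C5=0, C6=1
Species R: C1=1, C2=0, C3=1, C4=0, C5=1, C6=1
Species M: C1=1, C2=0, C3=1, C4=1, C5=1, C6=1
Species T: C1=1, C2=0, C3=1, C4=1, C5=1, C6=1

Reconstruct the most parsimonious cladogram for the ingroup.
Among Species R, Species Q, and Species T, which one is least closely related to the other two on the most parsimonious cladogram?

Species Q

Character polarity is set by the outgroup: the derived state is whichever differs from the outgroup's state, so for C2, C3 the derived state is '0', and for the remaining characters it is '1'.
C1 (derived state '1') is shared by Species C, Species M, Species R, and Species T — a synapomorphy uniting that clade.
All ingroup taxa share the derived state '0' for C2; it defines the ingroup but does not resolve relationships within it.
C3 (derived state '0') is unique to Species C (autapomorphy; uninformative for grouping).
C4 (derived state '1') is shared by Species M and Species T — a synapomorphy uniting that clade.
Only Species M, Species R, and Species T show the derived state '1' for C5, supporting them as a clade.
C6 (derived state '1') is shared by Species B, Species C, Species M, Species R, and Species T — a synapomorphy uniting that clade.
Most parsimonious ingroup topology: (Species Q,(Species B,(Species C,(Species R,(Species M,Species T))))).
Species T and Species R share a more recent common ancestor with each other than either does with Species Q, so Species Q is the least closely related of the three.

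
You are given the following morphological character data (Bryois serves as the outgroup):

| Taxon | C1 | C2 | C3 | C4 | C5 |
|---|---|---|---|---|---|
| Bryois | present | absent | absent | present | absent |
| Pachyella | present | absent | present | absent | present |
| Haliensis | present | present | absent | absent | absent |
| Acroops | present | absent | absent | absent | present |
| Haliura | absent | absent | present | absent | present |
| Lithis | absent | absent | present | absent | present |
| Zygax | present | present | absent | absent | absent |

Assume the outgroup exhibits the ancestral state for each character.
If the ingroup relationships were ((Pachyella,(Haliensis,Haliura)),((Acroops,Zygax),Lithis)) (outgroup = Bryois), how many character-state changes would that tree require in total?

Map each character onto ((Pachyella,(Haliensis,Haliura)),((Acroops,Zygax),Lithis)) (rooted by Bryois) and count the minimum state changes it requires (Fitch parsimony):
C1: 2; C2: 2; C3: 3; C4: 1; C5: 3.
Total tree length = 11.

11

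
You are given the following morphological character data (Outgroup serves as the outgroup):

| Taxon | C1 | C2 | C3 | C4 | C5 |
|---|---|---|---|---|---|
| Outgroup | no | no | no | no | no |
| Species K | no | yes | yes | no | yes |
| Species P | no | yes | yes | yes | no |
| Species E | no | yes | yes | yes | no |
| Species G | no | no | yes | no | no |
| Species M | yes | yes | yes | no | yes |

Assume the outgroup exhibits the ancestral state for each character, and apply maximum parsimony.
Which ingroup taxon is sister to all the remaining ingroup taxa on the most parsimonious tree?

Species G

The outgroup has state 'no' for every character, so 'yes' is the derived state throughout.
C1: derived state 'yes' in Species M only — an autapomorphy, so it tells us nothing about relationships among taxa.
C2 (derived state 'yes') is shared by Species E, Species K, Species M, and Species P — a synapomorphy uniting that clade.
All ingroup taxa share the derived state 'yes' for C3; it defines the ingroup but does not resolve relationships within it.
C4: derived state 'yes' in Species E and Species P only — synapomorphy for {Species E, Species P}.
C5: derived state 'yes' in Species K and Species M only — synapomorphy for {Species K, Species M}.
Most parsimonious ingroup topology: (((Species K,Species M),(Species P,Species E)),Species G).
Species G is sister to the clade containing all other ingroup taxa, so it is the earliest-diverging (most basal) ingroup lineage.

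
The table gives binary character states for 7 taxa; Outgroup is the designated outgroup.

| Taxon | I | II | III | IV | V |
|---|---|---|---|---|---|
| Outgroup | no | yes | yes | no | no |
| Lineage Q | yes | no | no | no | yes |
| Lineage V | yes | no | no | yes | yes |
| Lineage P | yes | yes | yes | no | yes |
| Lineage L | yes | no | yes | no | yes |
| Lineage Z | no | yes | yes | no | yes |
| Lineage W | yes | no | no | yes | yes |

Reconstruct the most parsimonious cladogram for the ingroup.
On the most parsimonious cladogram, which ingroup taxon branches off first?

Character polarity is set by the outgroup: the derived state is whichever differs from the outgroup's state, so for II, III the derived state is 'no', and for the remaining characters it is 'yes'.
I: derived state 'yes' in Lineage L, Lineage P, Lineage Q, Lineage V, and Lineage W only — synapomorphy for {Lineage L, Lineage P, Lineage Q, Lineage V, Lineage W}.
II: derived state 'no' in Lineage L, Lineage Q, Lineage V, and Lineage W only — synapomorphy for {Lineage L, Lineage Q, Lineage V, Lineage W}.
III: derived state 'no' in Lineage Q, Lineage V, and Lineage W only — synapomorphy for {Lineage Q, Lineage V, Lineage W}.
IV: derived state 'yes' in Lineage V and Lineage W only — synapomorphy for {Lineage V, Lineage W}.
V (derived state 'yes') is shared by all ingroup taxa — unites the whole ingroup.
Most parsimonious ingroup topology: ((((Lineage Q,(Lineage V,Lineage W)),Lineage L),Lineage P),Lineage Z).
Lineage Z is sister to the clade containing all other ingroup taxa, so it is the earliest-diverging (most basal) ingroup lineage.

Lineage Z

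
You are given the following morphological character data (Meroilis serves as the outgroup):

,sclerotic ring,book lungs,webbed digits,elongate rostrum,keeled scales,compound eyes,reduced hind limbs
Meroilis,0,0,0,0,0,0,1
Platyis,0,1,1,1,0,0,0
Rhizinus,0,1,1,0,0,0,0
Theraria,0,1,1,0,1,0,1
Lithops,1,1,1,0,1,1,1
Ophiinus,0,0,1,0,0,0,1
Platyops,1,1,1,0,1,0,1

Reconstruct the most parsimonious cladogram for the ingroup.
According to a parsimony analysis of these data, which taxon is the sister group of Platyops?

Lithops

Character polarity is set by the outgroup: the derived state is whichever differs from the outgroup's state, so for reduced hind limbs the derived state is '0', and for the remaining characters it is '1'.
sclerotic ring: derived state '1' in Lithops and Platyops only — synapomorphy for {Lithops, Platyops}.
book lungs: derived state '1' in Lithops, Platyis, Platyops, Rhizinus, and Theraria only — synapomorphy for {Lithops, Platyis, Platyops, Rhizinus, Theraria}.
webbed digits (derived state '1') is shared by all ingroup taxa — unites the whole ingroup.
elongate rostrum (derived state '1') is unique to Platyis (autapomorphy; uninformative for grouping).
keeled scales (derived state '1') is shared by Lithops, Platyops, and Theraria — a synapomorphy uniting that clade.
compound eyes: derived state '1' in Lithops only — an autapomorphy, so it tells us nothing about relationships among taxa.
Only Platyis and Rhizinus show the derived state '0' for reduced hind limbs, supporting them as a clade.
Most parsimonious ingroup topology: (((Platyis,Rhizinus),(Theraria,(Lithops,Platyops))),Ophiinus).
Platyops and Lithops form a cherry on this tree, so they are sister taxa.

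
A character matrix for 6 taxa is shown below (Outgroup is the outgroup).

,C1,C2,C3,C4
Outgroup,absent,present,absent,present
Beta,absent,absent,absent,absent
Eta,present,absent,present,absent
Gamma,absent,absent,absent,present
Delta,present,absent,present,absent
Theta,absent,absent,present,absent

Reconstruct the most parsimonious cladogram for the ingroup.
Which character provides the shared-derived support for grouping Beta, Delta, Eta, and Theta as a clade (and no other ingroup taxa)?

Character polarity is set by the outgroup: the derived state is whichever differs from the outgroup's state, so for C2, C4 the derived state is 'absent', and for the remaining characters it is 'present'.
C1: derived state 'present' in Delta and Eta only — synapomorphy for {Delta, Eta}.
All ingroup taxa share the derived state 'absent' for C2; it defines the ingroup but does not resolve relationships within it.
C3 (derived state 'present') is shared by Delta, Eta, and Theta — a synapomorphy uniting that clade.
C4 (derived state 'absent') is shared by Beta, Delta, Eta, and Theta — a synapomorphy uniting that clade.
Most parsimonious ingroup topology: ((Beta,((Eta,Delta),Theta)),Gamma).
The clade {Beta, Delta, Eta, Theta} is supported by C4: its derived state 'absent' occurs in exactly those taxa and in no other taxon (including the outgroup).

C4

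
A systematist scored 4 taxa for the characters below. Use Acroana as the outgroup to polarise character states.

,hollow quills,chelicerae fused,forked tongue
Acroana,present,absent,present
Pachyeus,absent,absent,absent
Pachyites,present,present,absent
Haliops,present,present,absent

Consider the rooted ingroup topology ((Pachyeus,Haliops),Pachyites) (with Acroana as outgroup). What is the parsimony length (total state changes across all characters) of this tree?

4

Map each character onto ((Pachyeus,Haliops),Pachyites) (rooted by Acroana) and count the minimum state changes it requires (Fitch parsimony):
hollow quills: 1; chelicerae fused: 2; forked tongue: 1.
Total tree length = 4.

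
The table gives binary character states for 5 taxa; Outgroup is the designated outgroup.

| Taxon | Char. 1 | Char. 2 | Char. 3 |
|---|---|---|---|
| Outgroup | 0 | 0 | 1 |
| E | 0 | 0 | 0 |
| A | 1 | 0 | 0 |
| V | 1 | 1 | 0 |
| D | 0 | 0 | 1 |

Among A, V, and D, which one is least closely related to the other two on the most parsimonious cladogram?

D

Character polarity is set by the outgroup: the derived state is whichever differs from the outgroup's state, so for Char. 3 the derived state is '0', and for the remaining characters it is '1'.
Char. 1: derived state '1' in A and V only — synapomorphy for {A, V}.
Char. 2: derived state '1' in V only — an autapomorphy, so it tells us nothing about relationships among taxa.
Only A, E, and V show the derived state '0' for Char. 3, supporting them as a clade.
Most parsimonious ingroup topology: ((E,(A,V)),D).
V and A share a more recent common ancestor with each other than either does with D, so D is the least closely related of the three.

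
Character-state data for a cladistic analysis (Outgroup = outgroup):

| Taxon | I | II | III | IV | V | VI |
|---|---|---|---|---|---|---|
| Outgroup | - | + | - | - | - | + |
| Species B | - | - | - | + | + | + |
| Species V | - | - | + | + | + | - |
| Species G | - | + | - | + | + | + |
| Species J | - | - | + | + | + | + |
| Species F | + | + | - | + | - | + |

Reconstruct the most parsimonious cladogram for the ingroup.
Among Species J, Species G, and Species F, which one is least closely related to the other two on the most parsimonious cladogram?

Species F

Character polarity is set by the outgroup: the derived state is whichever differs from the outgroup's state, so for II, VI the derived state is '-', and for the remaining characters it is '+'.
I: derived state '+' in Species F only — an autapomorphy, so it tells us nothing about relationships among taxa.
Only Species B, Species J, and Species V show the derived state '-' for II, supporting them as a clade.
Only Species J and Species V show the derived state '+' for III, supporting them as a clade.
All ingroup taxa share the derived state '+' for IV; it defines the ingroup but does not resolve relationships within it.
V (derived state '+') is shared by Species B, Species G, Species J, and Species V — a synapomorphy uniting that clade.
VI: derived state '-' in Species V only — an autapomorphy, so it tells us nothing about relationships among taxa.
Most parsimonious ingroup topology: (((Species B,(Species V,Species J)),Species G),Species F).
Species J and Species G share a more recent common ancestor with each other than either does with Species F, so Species F is the least closely related of the three.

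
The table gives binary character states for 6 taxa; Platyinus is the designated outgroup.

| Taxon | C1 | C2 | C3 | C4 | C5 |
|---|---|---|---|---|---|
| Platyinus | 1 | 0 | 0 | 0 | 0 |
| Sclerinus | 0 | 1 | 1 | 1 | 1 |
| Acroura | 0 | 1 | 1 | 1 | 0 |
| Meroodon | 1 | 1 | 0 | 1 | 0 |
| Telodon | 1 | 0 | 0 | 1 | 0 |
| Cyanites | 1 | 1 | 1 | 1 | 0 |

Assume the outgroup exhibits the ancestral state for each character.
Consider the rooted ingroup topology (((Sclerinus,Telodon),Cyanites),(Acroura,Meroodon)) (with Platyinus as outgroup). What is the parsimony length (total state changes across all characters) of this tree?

9

Map each character onto (((Sclerinus,Telodon),Cyanites),(Acroura,Meroodon)) (rooted by Platyinus) and count the minimum state changes it requires (Fitch parsimony):
C1: 2; C2: 2; C3: 3; C4: 1; C5: 1.
Total tree length = 9.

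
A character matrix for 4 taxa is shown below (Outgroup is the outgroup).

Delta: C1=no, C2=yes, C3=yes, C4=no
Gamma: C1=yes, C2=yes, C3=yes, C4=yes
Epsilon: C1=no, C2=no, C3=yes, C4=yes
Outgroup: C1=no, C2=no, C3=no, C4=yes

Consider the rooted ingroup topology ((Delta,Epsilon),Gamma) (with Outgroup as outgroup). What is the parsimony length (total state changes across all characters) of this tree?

Map each character onto ((Delta,Epsilon),Gamma) (rooted by Outgroup) and count the minimum state changes it requires (Fitch parsimony):
C1: 1; C2: 2; C3: 1; C4: 1.
Total tree length = 5.

5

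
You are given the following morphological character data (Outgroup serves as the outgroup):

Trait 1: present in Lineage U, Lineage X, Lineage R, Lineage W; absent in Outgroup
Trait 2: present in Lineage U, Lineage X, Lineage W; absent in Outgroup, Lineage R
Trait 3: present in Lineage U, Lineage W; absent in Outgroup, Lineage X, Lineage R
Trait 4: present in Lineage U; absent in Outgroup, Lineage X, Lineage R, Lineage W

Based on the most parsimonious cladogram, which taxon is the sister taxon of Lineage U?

Lineage W

The outgroup has state 'absent' for every character, so 'present' is the derived state throughout.
All ingroup taxa share the derived state 'present' for Trait 1; it defines the ingroup but does not resolve relationships within it.
Trait 2 (derived state 'present') is shared by Lineage U, Lineage W, and Lineage X — a synapomorphy uniting that clade.
Trait 3: derived state 'present' in Lineage U and Lineage W only — synapomorphy for {Lineage U, Lineage W}.
Trait 4: derived state 'present' in Lineage U only — an autapomorphy, so it tells us nothing about relationships among taxa.
Most parsimonious ingroup topology: (((Lineage U,Lineage W),Lineage X),Lineage R).
Lineage U and Lineage W form a cherry on this tree, so they are sister taxa.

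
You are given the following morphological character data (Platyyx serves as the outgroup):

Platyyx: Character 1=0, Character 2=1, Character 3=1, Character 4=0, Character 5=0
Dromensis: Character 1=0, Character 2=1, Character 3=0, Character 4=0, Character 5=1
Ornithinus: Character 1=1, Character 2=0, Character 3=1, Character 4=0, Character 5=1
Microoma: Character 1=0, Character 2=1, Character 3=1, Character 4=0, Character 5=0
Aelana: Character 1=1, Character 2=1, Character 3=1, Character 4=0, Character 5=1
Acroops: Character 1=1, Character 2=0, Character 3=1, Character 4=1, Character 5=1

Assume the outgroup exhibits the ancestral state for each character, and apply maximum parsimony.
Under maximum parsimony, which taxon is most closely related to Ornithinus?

Acroops

Character polarity is set by the outgroup: the derived state is whichever differs from the outgroup's state, so for Character 2, Character 3 the derived state is '0', and for the remaining characters it is '1'.
Character 1: derived state '1' in Acroops, Aelana, and Ornithinus only — synapomorphy for {Acroops, Aelana, Ornithinus}.
Character 2: derived state '0' in Acroops and Ornithinus only — synapomorphy for {Acroops, Ornithinus}.
Character 3 (derived state '0') is unique to Dromensis (autapomorphy; uninformative for grouping).
Character 4 (derived state '1') is unique to Acroops (autapomorphy; uninformative for grouping).
Character 5: derived state '1' in Acroops, Aelana, Dromensis, and Ornithinus only — synapomorphy for {Acroops, Aelana, Dromensis, Ornithinus}.
Most parsimonious ingroup topology: ((Dromensis,((Ornithinus,Acroops),Aelana)),Microoma).
Ornithinus and Acroops form a cherry on this tree, so they are sister taxa.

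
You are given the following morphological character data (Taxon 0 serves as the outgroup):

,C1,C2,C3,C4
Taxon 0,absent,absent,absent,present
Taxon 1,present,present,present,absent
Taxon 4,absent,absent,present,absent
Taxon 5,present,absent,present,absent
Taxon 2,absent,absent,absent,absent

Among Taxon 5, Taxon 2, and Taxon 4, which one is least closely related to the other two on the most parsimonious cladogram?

Character polarity is set by the outgroup: the derived state is whichever differs from the outgroup's state, so for C4 the derived state is 'absent', and for the remaining characters it is 'present'.
C1: derived state 'present' in Taxon 1 and Taxon 5 only — synapomorphy for {Taxon 1, Taxon 5}.
C2: derived state 'present' in Taxon 1 only — an autapomorphy, so it tells us nothing about relationships among taxa.
C3: derived state 'present' in Taxon 1, Taxon 4, and Taxon 5 only — synapomorphy for {Taxon 1, Taxon 4, Taxon 5}.
All ingroup taxa share the derived state 'absent' for C4; it defines the ingroup but does not resolve relationships within it.
Most parsimonious ingroup topology: (((Taxon 1,Taxon 5),Taxon 4),Taxon 2).
Taxon 5 and Taxon 4 share a more recent common ancestor with each other than either does with Taxon 2, so Taxon 2 is the least closely related of the three.

Taxon 2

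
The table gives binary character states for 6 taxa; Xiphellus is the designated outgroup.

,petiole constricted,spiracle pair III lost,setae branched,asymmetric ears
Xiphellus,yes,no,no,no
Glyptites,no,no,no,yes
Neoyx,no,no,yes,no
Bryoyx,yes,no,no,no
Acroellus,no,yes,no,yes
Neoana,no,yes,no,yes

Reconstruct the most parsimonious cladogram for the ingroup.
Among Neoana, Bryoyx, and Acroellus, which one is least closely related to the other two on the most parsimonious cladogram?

Character polarity is set by the outgroup: the derived state is whichever differs from the outgroup's state, so for petiole constricted the derived state is 'no', and for the remaining characters it is 'yes'.
petiole constricted: derived state 'no' in Acroellus, Glyptites, Neoana, and Neoyx only — synapomorphy for {Acroellus, Glyptites, Neoana, Neoyx}.
Only Acroellus and Neoana show the derived state 'yes' for spiracle pair III lost, supporting them as a clade.
setae branched: derived state 'yes' in Neoyx only — an autapomorphy, so it tells us nothing about relationships among taxa.
Only Acroellus, Glyptites, and Neoana show the derived state 'yes' for asymmetric ears, supporting them as a clade.
Most parsimonious ingroup topology: (((Glyptites,(Acroellus,Neoana)),Neoyx),Bryoyx).
Acroellus and Neoana share a more recent common ancestor with each other than either does with Bryoyx, so Bryoyx is the least closely related of the three.

Bryoyx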